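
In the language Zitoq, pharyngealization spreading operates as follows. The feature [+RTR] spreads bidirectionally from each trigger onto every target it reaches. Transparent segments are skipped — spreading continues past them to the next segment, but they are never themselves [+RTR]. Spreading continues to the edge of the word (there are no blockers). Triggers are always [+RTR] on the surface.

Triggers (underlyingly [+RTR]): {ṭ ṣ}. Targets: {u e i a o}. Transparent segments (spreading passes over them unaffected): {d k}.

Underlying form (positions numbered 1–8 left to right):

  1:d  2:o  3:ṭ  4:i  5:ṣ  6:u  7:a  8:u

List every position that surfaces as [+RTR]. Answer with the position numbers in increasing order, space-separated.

2 3 4 5 6 7 8

From /ṭ/ at 3 rightward: 4 /i/ → [+RTR]; 5 /ṣ/ is itself a trigger — this domain ends here.
From /ṭ/ at 3 leftward: 2 /o/ → [+RTR]; 1 /d/ transparent; word edge.
From /ṣ/ at 5 rightward: 6 /u/ → [+RTR]; 7 /a/ → [+RTR]; 8 /u/ → [+RTR]; word edge.
From /ṣ/ at 5 leftward: 4 /i/ → [+RTR]; 3 /ṭ/ is itself a trigger — this domain ends here.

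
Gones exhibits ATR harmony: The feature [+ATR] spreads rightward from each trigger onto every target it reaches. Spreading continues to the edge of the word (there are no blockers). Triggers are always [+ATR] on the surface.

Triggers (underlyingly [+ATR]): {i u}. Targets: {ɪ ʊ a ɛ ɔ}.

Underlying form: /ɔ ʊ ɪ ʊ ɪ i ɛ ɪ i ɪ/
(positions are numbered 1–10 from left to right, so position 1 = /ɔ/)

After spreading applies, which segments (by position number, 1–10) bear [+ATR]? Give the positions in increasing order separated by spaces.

6 7 8 9 10

From /i/ at 6 rightward: 7 /ɛ/ → [+ATR]; 8 /ɪ/ → [+ATR]; 9 /i/ is itself a trigger — this domain ends here.
From /i/ at 9 rightward: 10 /ɪ/ → [+ATR]; word edge.
Targets with no active source: positions 1 2 3 4 5 stay [-ATR].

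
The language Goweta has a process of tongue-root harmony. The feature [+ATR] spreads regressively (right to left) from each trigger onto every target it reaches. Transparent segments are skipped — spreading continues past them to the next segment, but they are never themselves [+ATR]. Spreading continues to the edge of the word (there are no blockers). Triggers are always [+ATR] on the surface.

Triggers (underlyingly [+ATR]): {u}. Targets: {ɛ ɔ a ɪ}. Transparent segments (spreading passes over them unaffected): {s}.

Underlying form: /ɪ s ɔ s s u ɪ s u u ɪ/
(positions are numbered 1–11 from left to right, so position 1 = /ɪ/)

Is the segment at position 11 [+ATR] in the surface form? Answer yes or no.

From /u/ at 6 leftward: 5 /s/ transparent; 4 /s/ transparent; 3 /ɔ/ → [+ATR]; 2 /s/ transparent; 1 /ɪ/ → [+ATR]; word edge.
From /u/ at 9 leftward: 8 /s/ transparent; 7 /ɪ/ → [+ATR]; 6 /u/ is itself a trigger — this domain ends here.
From /u/ at 10 leftward: 9 /u/ is itself a trigger — this domain ends here.
Target with no active source: position 11 stays [-ATR].
[+ATR] positions on the surface: 1 3 6 7 9 10.

no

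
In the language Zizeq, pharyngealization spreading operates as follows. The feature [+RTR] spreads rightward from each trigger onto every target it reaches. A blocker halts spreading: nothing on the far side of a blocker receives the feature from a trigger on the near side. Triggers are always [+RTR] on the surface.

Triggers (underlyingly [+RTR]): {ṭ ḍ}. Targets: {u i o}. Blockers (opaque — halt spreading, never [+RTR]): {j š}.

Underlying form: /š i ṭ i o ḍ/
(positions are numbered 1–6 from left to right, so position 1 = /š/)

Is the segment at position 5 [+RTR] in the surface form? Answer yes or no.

yes

From /ṭ/ at 3 rightward: 4 /i/ → [+RTR]; 5 /o/ → [+RTR]; 6 /ḍ/ is itself a trigger — this domain ends here.
From /ḍ/ at 6 rightward: word edge.
Target with no active source: position 2 stays [-emphatic].
[+RTR] positions on the surface: 3 4 5 6.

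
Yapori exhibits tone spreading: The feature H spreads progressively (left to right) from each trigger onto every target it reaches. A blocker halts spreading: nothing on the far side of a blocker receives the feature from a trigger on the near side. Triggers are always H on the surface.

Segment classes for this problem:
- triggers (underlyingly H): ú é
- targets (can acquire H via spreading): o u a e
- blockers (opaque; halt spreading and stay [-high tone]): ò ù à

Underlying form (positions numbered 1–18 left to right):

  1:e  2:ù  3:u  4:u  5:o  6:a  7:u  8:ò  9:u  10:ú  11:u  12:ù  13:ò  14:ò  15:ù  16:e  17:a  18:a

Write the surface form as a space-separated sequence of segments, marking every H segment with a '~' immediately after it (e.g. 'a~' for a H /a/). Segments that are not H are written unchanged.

e ù u u o a u ò u ú~ u~ ù ò ò ù e a a

From /ú/ at 10 rightward: 11 /u/ → H; 12 /ù/ blocks.
Targets with no active source: positions 1 3 4 5 6 7 9 16 17 18 stay [-high tone].
H positions on the surface: 10 11.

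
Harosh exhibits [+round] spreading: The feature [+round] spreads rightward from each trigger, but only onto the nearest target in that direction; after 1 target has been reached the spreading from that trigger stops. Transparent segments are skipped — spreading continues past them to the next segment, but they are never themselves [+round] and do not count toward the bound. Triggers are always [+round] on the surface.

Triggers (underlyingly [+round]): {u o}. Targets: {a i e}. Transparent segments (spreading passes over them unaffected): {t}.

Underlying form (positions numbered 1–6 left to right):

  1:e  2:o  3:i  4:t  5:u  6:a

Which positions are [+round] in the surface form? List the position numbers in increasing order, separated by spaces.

2 3 5 6

From /o/ at 2 rightward: 3 /i/ → [+round]; bound reached.
From /u/ at 5 rightward: 6 /a/ → [+round]; bound reached.
Target with no active source: position 1 stays [-round].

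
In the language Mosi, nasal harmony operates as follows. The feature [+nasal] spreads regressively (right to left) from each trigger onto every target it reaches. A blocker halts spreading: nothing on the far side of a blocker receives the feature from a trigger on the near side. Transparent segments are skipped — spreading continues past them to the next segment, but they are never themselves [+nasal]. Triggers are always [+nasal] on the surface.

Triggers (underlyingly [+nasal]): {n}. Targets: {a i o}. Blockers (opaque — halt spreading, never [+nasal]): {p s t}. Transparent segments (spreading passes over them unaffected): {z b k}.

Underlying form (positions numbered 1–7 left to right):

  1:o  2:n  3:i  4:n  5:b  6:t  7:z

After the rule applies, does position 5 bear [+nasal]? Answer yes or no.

From /n/ at 2 leftward: 1 /o/ → [+nasal]; word edge.
From /n/ at 4 leftward: 3 /i/ → [+nasal]; 2 /n/ is itself a trigger — this domain ends here.
[+nasal] positions on the surface: 1 2 3 4.

no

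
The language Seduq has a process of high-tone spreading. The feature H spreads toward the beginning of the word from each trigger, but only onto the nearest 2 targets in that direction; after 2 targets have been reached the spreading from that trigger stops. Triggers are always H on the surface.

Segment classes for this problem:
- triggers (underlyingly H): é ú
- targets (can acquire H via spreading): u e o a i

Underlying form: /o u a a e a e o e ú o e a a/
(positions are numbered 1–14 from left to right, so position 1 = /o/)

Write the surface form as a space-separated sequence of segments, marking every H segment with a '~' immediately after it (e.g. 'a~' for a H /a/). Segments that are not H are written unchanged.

From /ú/ at 10 leftward: 9 /e/ → H; 8 /o/ → H; bound reached.
Targets with no active source: positions 1 2 3 4 5 6 7 11 12 13 14 stay [-high tone].
H positions on the surface: 8 9 10.

o u a a e a e o~ e~ ú~ o e a a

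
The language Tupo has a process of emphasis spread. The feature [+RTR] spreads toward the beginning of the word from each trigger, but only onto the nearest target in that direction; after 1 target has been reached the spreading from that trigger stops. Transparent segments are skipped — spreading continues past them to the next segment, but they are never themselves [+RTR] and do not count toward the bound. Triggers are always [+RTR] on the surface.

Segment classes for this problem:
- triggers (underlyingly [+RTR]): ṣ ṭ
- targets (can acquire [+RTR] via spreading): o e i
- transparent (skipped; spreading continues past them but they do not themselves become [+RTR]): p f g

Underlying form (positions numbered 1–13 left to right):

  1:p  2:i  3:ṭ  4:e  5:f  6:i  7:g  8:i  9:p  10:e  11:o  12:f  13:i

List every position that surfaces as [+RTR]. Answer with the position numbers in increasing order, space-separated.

From /ṭ/ at 3 leftward: 2 /i/ → [+RTR]; bound reached.
Targets with no active source: positions 4 6 8 10 11 13 stay [-emphatic].

2 3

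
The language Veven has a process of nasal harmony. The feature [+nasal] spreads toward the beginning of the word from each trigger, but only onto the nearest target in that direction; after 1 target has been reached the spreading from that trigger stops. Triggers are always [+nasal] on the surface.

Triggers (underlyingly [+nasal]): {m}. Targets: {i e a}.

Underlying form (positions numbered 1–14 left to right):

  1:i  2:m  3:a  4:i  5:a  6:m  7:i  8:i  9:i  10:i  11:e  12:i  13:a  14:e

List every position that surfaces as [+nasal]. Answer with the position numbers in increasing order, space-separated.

From /m/ at 2 leftward: 1 /i/ → [+nasal]; bound reached.
From /m/ at 6 leftward: 5 /a/ → [+nasal]; bound reached.
Targets with no active source: positions 3 4 7 8 9 10 11 12 13 14 stay [-nasal].

1 2 5 6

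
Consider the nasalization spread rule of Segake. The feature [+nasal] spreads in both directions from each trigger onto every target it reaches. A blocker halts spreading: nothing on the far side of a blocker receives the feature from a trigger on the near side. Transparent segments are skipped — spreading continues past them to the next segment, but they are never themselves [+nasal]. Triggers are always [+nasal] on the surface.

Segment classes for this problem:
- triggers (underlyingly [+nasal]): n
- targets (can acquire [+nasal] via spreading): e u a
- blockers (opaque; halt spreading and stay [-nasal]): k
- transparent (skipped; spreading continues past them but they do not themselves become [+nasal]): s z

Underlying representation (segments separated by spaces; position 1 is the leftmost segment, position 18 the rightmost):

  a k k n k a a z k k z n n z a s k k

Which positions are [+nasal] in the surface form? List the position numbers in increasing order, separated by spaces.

From /n/ at 4 rightward: 5 /k/ blocks.
From /n/ at 4 leftward: 3 /k/ blocks.
From /n/ at 12 rightward: 13 /n/ is itself a trigger — this domain ends here.
From /n/ at 12 leftward: 11 /z/ transparent; 10 /k/ blocks.
From /n/ at 13 rightward: 14 /z/ transparent; 15 /a/ → [+nasal]; 16 /s/ transparent; 17 /k/ blocks.
From /n/ at 13 leftward: 12 /n/ is itself a trigger — this domain ends here.
Targets with no active source: positions 1 6 7 stay [-nasal].

4 12 13 15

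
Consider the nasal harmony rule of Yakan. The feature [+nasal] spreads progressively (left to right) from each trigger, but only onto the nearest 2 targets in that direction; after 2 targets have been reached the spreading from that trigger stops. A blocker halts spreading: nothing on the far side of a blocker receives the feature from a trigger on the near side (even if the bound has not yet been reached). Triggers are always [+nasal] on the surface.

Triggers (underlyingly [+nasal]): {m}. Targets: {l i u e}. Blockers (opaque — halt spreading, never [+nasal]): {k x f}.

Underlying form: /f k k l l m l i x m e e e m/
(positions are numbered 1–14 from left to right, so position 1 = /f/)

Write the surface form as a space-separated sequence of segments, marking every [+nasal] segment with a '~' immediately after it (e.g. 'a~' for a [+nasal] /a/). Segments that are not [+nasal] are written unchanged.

f k k l l m~ l~ i~ x m~ e~ e~ e m~

From /m/ at 6 rightward: 7 /l/ → [+nasal]; 8 /i/ → [+nasal]; bound reached.
From /m/ at 10 rightward: 11 /e/ → [+nasal]; 12 /e/ → [+nasal]; bound reached.
From /m/ at 14 rightward: word edge.
Targets with no active source: positions 4 5 13 stay [-nasal].
[+nasal] positions on the surface: 6 7 8 10 11 12 14.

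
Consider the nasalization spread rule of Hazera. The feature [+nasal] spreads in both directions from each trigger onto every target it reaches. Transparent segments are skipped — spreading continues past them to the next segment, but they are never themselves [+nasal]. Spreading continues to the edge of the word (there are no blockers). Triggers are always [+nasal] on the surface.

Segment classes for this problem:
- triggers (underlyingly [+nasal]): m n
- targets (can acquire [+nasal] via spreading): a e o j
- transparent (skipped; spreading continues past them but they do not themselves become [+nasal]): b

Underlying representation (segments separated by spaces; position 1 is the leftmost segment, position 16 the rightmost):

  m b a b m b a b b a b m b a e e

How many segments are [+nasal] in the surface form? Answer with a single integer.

From /m/ at 1 rightward: 2 /b/ transparent; 3 /a/ → [+nasal]; 4 /b/ transparent; 5 /m/ is itself a trigger — this domain ends here.
From /m/ at 1 leftward: word edge.
From /m/ at 5 rightward: 6 /b/ transparent; 7 /a/ → [+nasal]; 8 /b/ transparent; 9 /b/ transparent; 10 /a/ → [+nasal]; 11 /b/ transparent; 12 /m/ is itself a trigger — this domain ends here.
From /m/ at 5 leftward: 4 /b/ transparent; 3 /a/ → [+nasal]; 2 /b/ transparent; 1 /m/ is itself a trigger — this domain ends here.
From /m/ at 12 rightward: 13 /b/ transparent; 14 /a/ → [+nasal]; 15 /e/ → [+nasal]; 16 /e/ → [+nasal]; word edge.
From /m/ at 12 leftward: 11 /b/ transparent; 10 /a/ → [+nasal]; 9 /b/ transparent; 8 /b/ transparent; 7 /a/ → [+nasal]; 6 /b/ transparent; 5 /m/ is itself a trigger — this domain ends here.
[+nasal] positions on the surface: 1 3 5 7 10 12 14 15 16.

9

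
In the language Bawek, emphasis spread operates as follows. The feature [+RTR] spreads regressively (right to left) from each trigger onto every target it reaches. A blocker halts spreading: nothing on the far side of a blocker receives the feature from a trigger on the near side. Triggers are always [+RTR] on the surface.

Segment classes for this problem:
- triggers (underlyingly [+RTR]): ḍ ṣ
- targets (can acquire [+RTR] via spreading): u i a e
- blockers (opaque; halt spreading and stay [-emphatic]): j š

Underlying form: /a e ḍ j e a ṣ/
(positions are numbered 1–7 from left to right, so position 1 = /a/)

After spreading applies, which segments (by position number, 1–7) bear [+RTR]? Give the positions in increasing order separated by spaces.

From /ḍ/ at 3 leftward: 2 /e/ → [+RTR]; 1 /a/ → [+RTR]; word edge.
From /ṣ/ at 7 leftward: 6 /a/ → [+RTR]; 5 /e/ → [+RTR]; 4 /j/ blocks.

1 2 3 5 6 7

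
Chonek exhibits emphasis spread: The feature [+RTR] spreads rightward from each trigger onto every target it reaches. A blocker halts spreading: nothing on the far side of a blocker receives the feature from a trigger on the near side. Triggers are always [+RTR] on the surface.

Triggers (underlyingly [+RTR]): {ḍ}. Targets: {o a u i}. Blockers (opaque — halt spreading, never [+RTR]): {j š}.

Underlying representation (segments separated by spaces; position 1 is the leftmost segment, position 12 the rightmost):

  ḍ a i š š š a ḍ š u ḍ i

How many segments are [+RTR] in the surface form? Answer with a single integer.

6

From /ḍ/ at 1 rightward: 2 /a/ → [+RTR]; 3 /i/ → [+RTR]; 4 /š/ blocks.
From /ḍ/ at 8 rightward: 9 /š/ blocks.
From /ḍ/ at 11 rightward: 12 /i/ → [+RTR]; word edge.
Targets with no active source: positions 7 10 stay [-emphatic].
[+RTR] positions on the surface: 1 2 3 8 11 12.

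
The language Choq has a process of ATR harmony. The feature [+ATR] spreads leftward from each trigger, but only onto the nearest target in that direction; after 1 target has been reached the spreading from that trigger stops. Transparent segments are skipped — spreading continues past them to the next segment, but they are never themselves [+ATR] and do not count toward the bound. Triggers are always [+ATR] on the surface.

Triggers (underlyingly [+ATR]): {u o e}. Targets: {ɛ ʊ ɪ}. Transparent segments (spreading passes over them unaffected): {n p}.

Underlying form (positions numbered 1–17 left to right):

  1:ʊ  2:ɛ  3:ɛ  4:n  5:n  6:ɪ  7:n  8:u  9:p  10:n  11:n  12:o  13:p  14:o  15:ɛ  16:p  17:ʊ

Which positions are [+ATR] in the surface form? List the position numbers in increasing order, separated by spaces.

From /u/ at 8 leftward: 7 /n/ transparent; 6 /ɪ/ → [+ATR]; bound reached.
From /o/ at 12 leftward: 11 /n/ transparent; 10 /n/ transparent; 9 /p/ transparent; 8 /u/ is itself a trigger — this domain ends here.
From /o/ at 14 leftward: 13 /p/ transparent; 12 /o/ is itself a trigger — this domain ends here.
Targets with no active source: positions 1 2 3 15 17 stay [-ATR].

6 8 12 14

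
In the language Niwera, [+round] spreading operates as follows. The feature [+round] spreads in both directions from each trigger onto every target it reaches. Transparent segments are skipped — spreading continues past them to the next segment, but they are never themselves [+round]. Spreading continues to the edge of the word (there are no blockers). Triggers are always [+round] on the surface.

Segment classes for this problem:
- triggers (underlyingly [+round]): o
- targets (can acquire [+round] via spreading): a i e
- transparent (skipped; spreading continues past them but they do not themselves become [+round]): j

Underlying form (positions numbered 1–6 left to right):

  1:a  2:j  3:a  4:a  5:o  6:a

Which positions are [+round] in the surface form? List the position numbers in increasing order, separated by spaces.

1 3 4 5 6

From /o/ at 5 rightward: 6 /a/ → [+round]; word edge.
From /o/ at 5 leftward: 4 /a/ → [+round]; 3 /a/ → [+round]; 2 /j/ transparent; 1 /a/ → [+round]; word edge.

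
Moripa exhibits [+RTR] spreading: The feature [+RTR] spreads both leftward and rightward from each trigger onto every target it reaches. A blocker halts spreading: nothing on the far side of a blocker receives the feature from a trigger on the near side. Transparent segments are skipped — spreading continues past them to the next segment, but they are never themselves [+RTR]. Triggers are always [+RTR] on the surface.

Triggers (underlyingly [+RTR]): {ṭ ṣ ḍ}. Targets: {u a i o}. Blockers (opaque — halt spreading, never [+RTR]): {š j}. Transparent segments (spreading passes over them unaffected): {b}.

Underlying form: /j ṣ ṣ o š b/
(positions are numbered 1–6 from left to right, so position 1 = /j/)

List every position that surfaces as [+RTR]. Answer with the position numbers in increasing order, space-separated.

From /ṣ/ at 2 rightward: 3 /ṣ/ is itself a trigger — this domain ends here.
From /ṣ/ at 2 leftward: 1 /j/ blocks.
From /ṣ/ at 3 rightward: 4 /o/ → [+RTR]; 5 /š/ blocks.
From /ṣ/ at 3 leftward: 2 /ṣ/ is itself a trigger — this domain ends here.

2 3 4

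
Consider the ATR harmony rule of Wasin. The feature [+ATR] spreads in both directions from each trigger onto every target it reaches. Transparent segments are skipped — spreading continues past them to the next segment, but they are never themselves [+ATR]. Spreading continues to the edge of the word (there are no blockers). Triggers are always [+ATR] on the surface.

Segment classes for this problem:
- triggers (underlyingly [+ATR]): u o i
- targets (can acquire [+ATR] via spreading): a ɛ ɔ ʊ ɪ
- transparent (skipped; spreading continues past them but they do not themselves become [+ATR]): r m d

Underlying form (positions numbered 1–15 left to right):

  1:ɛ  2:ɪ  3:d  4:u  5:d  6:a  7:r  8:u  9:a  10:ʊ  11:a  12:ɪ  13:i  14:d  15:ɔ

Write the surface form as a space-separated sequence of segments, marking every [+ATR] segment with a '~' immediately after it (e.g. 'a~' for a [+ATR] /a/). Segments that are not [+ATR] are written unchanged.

ɛ~ ɪ~ d u~ d a~ r u~ a~ ʊ~ a~ ɪ~ i~ d ɔ~

From /u/ at 4 rightward: 5 /d/ transparent; 6 /a/ → [+ATR]; 7 /r/ transparent; 8 /u/ is itself a trigger — this domain ends here.
From /u/ at 4 leftward: 3 /d/ transparent; 2 /ɪ/ → [+ATR]; 1 /ɛ/ → [+ATR]; word edge.
From /u/ at 8 rightward: 9 /a/ → [+ATR]; 10 /ʊ/ → [+ATR]; 11 /a/ → [+ATR]; 12 /ɪ/ → [+ATR]; 13 /i/ is itself a trigger — this domain ends here.
From /u/ at 8 leftward: 7 /r/ transparent; 6 /a/ → [+ATR]; 5 /d/ transparent; 4 /u/ is itself a trigger — this domain ends here.
From /i/ at 13 rightward: 14 /d/ transparent; 15 /ɔ/ → [+ATR]; word edge.
From /i/ at 13 leftward: 12 /ɪ/ → [+ATR]; 11 /a/ → [+ATR]; 10 /ʊ/ → [+ATR]; 9 /a/ → [+ATR]; 8 /u/ is itself a trigger — this domain ends here.
[+ATR] positions on the surface: 1 2 4 6 8 9 10 11 12 13 15.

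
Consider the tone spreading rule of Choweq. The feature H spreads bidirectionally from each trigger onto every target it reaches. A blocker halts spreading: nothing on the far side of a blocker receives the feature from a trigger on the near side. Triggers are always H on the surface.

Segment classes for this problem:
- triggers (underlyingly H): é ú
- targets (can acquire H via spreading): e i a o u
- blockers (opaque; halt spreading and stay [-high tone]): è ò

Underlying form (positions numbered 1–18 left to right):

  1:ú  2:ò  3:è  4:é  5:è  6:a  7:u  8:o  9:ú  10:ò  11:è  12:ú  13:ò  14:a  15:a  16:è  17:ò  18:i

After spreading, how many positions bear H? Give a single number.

From /ú/ at 1 rightward: 2 /ò/ blocks.
From /ú/ at 1 leftward: word edge.
From /é/ at 4 rightward: 5 /è/ blocks.
From /é/ at 4 leftward: 3 /è/ blocks.
From /ú/ at 9 rightward: 10 /ò/ blocks.
From /ú/ at 9 leftward: 8 /o/ → H; 7 /u/ → H; 6 /a/ → H; 5 /è/ blocks.
From /ú/ at 12 rightward: 13 /ò/ blocks.
From /ú/ at 12 leftward: 11 /è/ blocks.
Targets with no active source: positions 14 15 18 stay [-high tone].
H positions on the surface: 1 4 6 7 8 9 12.

7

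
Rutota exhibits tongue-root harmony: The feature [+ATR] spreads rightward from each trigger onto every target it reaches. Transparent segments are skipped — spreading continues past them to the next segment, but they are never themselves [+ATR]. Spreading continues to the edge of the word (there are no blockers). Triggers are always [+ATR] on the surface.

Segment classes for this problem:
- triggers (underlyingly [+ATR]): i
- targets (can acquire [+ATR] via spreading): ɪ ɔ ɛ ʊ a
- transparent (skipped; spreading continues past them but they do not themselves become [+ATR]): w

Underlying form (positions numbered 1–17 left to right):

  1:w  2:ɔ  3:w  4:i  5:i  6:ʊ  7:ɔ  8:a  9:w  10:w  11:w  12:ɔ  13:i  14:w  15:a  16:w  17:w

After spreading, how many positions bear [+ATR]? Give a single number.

8

From /i/ at 4 rightward: 5 /i/ is itself a trigger — this domain ends here.
From /i/ at 5 rightward: 6 /ʊ/ → [+ATR]; 7 /ɔ/ → [+ATR]; 8 /a/ → [+ATR]; 9 /w/ transparent; 10 /w/ transparent; 11 /w/ transparent; 12 /ɔ/ → [+ATR]; 13 /i/ is itself a trigger — this domain ends here.
From /i/ at 13 rightward: 14 /w/ transparent; 15 /a/ → [+ATR]; 16 /w/ transparent; 17 /w/ transparent; word edge.
Target with no active source: position 2 stays [-ATR].
[+ATR] positions on the surface: 4 5 6 7 8 12 13 15.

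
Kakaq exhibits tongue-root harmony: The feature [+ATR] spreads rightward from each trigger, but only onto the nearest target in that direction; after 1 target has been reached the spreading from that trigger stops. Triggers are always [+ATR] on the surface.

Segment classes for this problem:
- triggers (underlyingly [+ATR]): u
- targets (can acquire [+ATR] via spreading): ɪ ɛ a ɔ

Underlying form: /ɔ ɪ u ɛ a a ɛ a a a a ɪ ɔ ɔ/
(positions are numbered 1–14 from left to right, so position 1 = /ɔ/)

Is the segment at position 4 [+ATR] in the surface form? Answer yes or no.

From /u/ at 3 rightward: 4 /ɛ/ → [+ATR]; bound reached.
Targets with no active source: positions 1 2 5 6 7 8 9 10 11 12 13 14 stay [-ATR].
[+ATR] positions on the surface: 3 4.

yes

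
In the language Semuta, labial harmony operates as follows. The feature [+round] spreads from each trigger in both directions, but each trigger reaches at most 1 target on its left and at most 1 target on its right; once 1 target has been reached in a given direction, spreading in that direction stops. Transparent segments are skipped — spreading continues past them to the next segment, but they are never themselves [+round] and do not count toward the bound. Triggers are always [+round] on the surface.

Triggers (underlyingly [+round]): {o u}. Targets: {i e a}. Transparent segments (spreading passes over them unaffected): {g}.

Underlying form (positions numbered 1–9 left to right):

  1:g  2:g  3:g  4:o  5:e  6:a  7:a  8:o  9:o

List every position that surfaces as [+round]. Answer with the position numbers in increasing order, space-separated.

From /o/ at 4 rightward: 5 /e/ → [+round]; bound reached.
From /o/ at 4 leftward: 3 /g/ transparent; 2 /g/ transparent; 1 /g/ transparent; word edge.
From /o/ at 8 rightward: 9 /o/ is itself a trigger — this domain ends here.
From /o/ at 8 leftward: 7 /a/ → [+round]; bound reached.
From /o/ at 9 rightward: word edge.
From /o/ at 9 leftward: 8 /o/ is itself a trigger — this domain ends here.
Target with no active source: position 6 stays [-round].

4 5 7 8 9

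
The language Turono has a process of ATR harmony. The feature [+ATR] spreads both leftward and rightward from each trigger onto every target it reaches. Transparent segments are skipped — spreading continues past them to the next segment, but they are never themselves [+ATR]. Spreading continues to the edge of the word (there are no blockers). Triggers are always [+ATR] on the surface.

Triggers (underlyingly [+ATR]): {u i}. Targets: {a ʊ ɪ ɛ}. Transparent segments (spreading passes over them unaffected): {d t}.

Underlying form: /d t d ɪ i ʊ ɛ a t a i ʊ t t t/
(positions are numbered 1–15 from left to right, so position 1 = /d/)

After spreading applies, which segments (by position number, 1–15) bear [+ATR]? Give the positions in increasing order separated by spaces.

4 5 6 7 8 10 11 12

From /i/ at 5 rightward: 6 /ʊ/ → [+ATR]; 7 /ɛ/ → [+ATR]; 8 /a/ → [+ATR]; 9 /t/ transparent; 10 /a/ → [+ATR]; 11 /i/ is itself a trigger — this domain ends here.
From /i/ at 5 leftward: 4 /ɪ/ → [+ATR]; 3 /d/ transparent; 2 /t/ transparent; 1 /d/ transparent; word edge.
From /i/ at 11 rightward: 12 /ʊ/ → [+ATR]; 13 /t/ transparent; 14 /t/ transparent; 15 /t/ transparent; word edge.
From /i/ at 11 leftward: 10 /a/ → [+ATR]; 9 /t/ transparent; 8 /a/ → [+ATR]; 7 /ɛ/ → [+ATR]; 6 /ʊ/ → [+ATR]; 5 /i/ is itself a trigger — this domain ends here.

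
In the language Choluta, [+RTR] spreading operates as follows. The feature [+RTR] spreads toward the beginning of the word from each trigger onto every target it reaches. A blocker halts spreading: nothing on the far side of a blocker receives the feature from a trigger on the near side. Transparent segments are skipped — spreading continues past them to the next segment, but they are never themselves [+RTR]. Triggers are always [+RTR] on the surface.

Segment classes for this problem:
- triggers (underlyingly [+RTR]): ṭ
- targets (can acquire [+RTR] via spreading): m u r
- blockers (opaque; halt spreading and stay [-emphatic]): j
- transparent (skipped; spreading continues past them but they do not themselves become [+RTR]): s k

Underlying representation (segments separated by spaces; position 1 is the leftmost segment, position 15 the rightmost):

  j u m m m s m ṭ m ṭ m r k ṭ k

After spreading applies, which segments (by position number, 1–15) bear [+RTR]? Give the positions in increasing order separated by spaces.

2 3 4 5 7 8 9 10 11 12 14

From /ṭ/ at 8 leftward: 7 /m/ → [+RTR]; 6 /s/ transparent; 5 /m/ → [+RTR]; 4 /m/ → [+RTR]; 3 /m/ → [+RTR]; 2 /u/ → [+RTR]; 1 /j/ blocks.
From /ṭ/ at 10 leftward: 9 /m/ → [+RTR]; 8 /ṭ/ is itself a trigger — this domain ends here.
From /ṭ/ at 14 leftward: 13 /k/ transparent; 12 /r/ → [+RTR]; 11 /m/ → [+RTR]; 10 /ṭ/ is itself a trigger — this domain ends here.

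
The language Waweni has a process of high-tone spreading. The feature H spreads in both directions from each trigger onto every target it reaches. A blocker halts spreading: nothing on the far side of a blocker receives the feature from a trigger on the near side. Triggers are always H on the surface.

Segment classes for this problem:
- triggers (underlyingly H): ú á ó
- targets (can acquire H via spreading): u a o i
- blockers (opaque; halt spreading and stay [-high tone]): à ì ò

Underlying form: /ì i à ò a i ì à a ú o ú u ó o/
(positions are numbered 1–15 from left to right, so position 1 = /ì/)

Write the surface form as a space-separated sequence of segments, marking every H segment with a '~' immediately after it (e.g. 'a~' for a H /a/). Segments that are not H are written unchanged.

From /ú/ at 10 rightward: 11 /o/ → H; 12 /ú/ is itself a trigger — this domain ends here.
From /ú/ at 10 leftward: 9 /a/ → H; 8 /à/ blocks.
From /ú/ at 12 rightward: 13 /u/ → H; 14 /ó/ is itself a trigger — this domain ends here.
From /ú/ at 12 leftward: 11 /o/ → H; 10 /ú/ is itself a trigger — this domain ends here.
From /ó/ at 14 rightward: 15 /o/ → H; word edge.
From /ó/ at 14 leftward: 13 /u/ → H; 12 /ú/ is itself a trigger — this domain ends here.
Targets with no active source: positions 2 5 6 stay [-high tone].
H positions on the surface: 9 10 11 12 13 14 15.

ì i à ò a i ì à a~ ú~ o~ ú~ u~ ó~ o~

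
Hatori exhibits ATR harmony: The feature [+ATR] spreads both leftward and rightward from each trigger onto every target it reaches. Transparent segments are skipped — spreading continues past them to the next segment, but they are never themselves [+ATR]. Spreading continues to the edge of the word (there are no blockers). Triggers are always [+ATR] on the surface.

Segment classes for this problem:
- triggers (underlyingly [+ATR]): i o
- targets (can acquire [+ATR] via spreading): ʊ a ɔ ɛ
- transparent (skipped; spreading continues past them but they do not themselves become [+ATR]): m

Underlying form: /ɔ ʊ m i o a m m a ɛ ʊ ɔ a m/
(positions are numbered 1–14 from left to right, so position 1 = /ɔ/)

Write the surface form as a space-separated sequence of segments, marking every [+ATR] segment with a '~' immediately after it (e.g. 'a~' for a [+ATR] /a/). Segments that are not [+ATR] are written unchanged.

ɔ~ ʊ~ m i~ o~ a~ m m a~ ɛ~ ʊ~ ɔ~ a~ m

From /i/ at 4 rightward: 5 /o/ is itself a trigger — this domain ends here.
From /i/ at 4 leftward: 3 /m/ transparent; 2 /ʊ/ → [+ATR]; 1 /ɔ/ → [+ATR]; word edge.
From /o/ at 5 rightward: 6 /a/ → [+ATR]; 7 /m/ transparent; 8 /m/ transparent; 9 /a/ → [+ATR]; 10 /ɛ/ → [+ATR]; 11 /ʊ/ → [+ATR]; 12 /ɔ/ → [+ATR]; 13 /a/ → [+ATR]; 14 /m/ transparent; word edge.
From /o/ at 5 leftward: 4 /i/ is itself a trigger — this domain ends here.
[+ATR] positions on the surface: 1 2 4 5 6 9 10 11 12 13.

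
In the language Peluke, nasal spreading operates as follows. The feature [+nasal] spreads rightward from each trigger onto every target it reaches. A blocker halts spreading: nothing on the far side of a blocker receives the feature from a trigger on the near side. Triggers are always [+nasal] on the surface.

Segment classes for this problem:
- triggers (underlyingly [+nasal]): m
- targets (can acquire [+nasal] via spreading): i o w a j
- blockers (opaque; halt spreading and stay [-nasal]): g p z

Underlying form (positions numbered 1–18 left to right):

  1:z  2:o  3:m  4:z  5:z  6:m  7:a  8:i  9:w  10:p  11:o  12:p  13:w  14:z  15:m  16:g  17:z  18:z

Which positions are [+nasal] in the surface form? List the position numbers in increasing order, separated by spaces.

3 6 7 8 9 15

From /m/ at 3 rightward: 4 /z/ blocks.
From /m/ at 6 rightward: 7 /a/ → [+nasal]; 8 /i/ → [+nasal]; 9 /w/ → [+nasal]; 10 /p/ blocks.
From /m/ at 15 rightward: 16 /g/ blocks.
Targets with no active source: positions 2 11 13 stay [-nasal].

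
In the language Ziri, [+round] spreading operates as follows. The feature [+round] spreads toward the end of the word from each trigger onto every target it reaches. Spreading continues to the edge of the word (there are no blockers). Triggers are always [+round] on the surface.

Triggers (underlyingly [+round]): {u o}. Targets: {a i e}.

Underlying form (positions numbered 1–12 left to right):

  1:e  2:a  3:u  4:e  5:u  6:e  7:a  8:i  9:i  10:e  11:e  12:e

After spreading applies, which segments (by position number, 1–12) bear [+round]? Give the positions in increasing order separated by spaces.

From /u/ at 3 rightward: 4 /e/ → [+round]; 5 /u/ is itself a trigger — this domain ends here.
From /u/ at 5 rightward: 6 /e/ → [+round]; 7 /a/ → [+round]; 8 /i/ → [+round]; 9 /i/ → [+round]; 10 /e/ → [+round]; 11 /e/ → [+round]; 12 /e/ → [+round]; word edge.
Targets with no active source: positions 1 2 stay [-round].

3 4 5 6 7 8 9 10 11 12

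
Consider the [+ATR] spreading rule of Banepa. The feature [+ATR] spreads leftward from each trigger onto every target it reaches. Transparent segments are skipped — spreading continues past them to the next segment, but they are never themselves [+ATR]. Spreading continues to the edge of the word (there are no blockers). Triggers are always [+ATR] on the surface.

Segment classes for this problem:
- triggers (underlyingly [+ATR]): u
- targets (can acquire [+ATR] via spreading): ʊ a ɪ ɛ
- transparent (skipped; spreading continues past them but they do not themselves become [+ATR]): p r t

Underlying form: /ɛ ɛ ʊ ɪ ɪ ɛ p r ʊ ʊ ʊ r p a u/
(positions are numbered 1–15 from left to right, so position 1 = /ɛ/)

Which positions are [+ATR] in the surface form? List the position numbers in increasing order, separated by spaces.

From /u/ at 15 leftward: 14 /a/ → [+ATR]; 13 /p/ transparent; 12 /r/ transparent; 11 /ʊ/ → [+ATR]; 10 /ʊ/ → [+ATR]; 9 /ʊ/ → [+ATR]; 8 /r/ transparent; 7 /p/ transparent; 6 /ɛ/ → [+ATR]; 5 /ɪ/ → [+ATR]; 4 /ɪ/ → [+ATR]; 3 /ʊ/ → [+ATR]; 2 /ɛ/ → [+ATR]; 1 /ɛ/ → [+ATR]; word edge.

1 2 3 4 5 6 9 10 11 14 15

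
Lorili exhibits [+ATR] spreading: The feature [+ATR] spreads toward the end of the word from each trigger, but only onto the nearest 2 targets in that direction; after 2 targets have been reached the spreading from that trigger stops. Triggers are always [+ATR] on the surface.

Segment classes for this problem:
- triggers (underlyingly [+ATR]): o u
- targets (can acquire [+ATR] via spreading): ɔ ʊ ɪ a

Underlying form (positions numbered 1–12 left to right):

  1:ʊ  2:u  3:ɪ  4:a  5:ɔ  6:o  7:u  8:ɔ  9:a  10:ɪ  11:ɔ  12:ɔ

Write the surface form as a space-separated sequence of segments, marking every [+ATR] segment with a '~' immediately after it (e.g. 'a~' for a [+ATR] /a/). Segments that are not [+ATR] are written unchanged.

From /u/ at 2 rightward: 3 /ɪ/ → [+ATR]; 4 /a/ → [+ATR]; bound reached.
From /o/ at 6 rightward: 7 /u/ is itself a trigger — this domain ends here.
From /u/ at 7 rightward: 8 /ɔ/ → [+ATR]; 9 /a/ → [+ATR]; bound reached.
Targets with no active source: positions 1 5 10 11 12 stay [-ATR].
[+ATR] positions on the surface: 2 3 4 6 7 8 9.

ʊ u~ ɪ~ a~ ɔ o~ u~ ɔ~ a~ ɪ ɔ ɔ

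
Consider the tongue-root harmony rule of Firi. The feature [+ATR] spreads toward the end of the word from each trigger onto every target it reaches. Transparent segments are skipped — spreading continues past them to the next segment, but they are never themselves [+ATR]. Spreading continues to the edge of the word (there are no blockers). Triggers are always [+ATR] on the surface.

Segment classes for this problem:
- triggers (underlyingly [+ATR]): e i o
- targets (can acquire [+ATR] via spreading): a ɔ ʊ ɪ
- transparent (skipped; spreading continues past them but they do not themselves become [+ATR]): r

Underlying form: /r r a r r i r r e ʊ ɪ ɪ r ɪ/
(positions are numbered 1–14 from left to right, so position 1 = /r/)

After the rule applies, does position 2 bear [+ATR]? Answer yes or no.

From /i/ at 6 rightward: 7 /r/ transparent; 8 /r/ transparent; 9 /e/ is itself a trigger — this domain ends here.
From /e/ at 9 rightward: 10 /ʊ/ → [+ATR]; 11 /ɪ/ → [+ATR]; 12 /ɪ/ → [+ATR]; 13 /r/ transparent; 14 /ɪ/ → [+ATR]; word edge.
Target with no active source: position 3 stays [-ATR].
[+ATR] positions on the surface: 6 9 10 11 12 14.

no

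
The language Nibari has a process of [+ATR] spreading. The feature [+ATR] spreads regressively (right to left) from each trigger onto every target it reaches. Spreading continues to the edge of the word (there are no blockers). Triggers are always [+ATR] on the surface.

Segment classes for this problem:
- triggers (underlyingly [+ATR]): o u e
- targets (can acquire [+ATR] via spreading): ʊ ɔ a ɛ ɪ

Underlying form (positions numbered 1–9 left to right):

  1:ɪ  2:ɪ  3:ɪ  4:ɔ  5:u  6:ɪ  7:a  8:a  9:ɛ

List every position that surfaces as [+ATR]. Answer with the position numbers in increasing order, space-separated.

From /u/ at 5 leftward: 4 /ɔ/ → [+ATR]; 3 /ɪ/ → [+ATR]; 2 /ɪ/ → [+ATR]; 1 /ɪ/ → [+ATR]; word edge.
Targets with no active source: positions 6 7 8 9 stay [-ATR].

1 2 3 4 5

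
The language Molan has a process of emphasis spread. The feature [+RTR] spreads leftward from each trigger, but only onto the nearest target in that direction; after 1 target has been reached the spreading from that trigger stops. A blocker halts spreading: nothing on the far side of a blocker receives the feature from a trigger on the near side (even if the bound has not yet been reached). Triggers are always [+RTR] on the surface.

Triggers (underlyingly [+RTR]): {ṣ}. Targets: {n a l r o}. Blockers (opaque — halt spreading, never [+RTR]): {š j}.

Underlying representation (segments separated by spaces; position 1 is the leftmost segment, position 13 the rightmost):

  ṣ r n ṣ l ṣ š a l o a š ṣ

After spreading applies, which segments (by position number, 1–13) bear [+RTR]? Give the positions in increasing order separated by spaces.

1 3 4 5 6 13

From /ṣ/ at 1 leftward: word edge.
From /ṣ/ at 4 leftward: 3 /n/ → [+RTR]; bound reached.
From /ṣ/ at 6 leftward: 5 /l/ → [+RTR]; bound reached.
From /ṣ/ at 13 leftward: 12 /š/ blocks.
Targets with no active source: positions 2 8 9 10 11 stay [-emphatic].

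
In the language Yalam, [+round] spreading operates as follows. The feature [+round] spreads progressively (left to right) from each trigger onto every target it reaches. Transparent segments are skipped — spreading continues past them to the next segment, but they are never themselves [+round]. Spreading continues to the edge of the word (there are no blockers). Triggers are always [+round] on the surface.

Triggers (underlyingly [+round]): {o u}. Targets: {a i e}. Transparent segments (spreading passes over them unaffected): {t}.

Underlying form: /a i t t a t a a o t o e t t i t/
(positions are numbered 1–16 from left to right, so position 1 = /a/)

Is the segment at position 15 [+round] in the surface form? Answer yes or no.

From /o/ at 9 rightward: 10 /t/ transparent; 11 /o/ is itself a trigger — this domain ends here.
From /o/ at 11 rightward: 12 /e/ → [+round]; 13 /t/ transparent; 14 /t/ transparent; 15 /i/ → [+round]; 16 /t/ transparent; word edge.
Targets with no active source: positions 1 2 5 7 8 stay [-round].
[+round] positions on the surface: 9 11 12 15.

yes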